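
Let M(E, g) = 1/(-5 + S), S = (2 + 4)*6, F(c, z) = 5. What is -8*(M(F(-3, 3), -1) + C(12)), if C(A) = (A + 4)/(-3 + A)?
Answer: -4040/279 ≈ -14.480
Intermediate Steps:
S = 36 (S = 6*6 = 36)
C(A) = (4 + A)/(-3 + A)
M(E, g) = 1/31 (M(E, g) = 1/(-5 + 36) = 1/31)
-8*(M(F(-3, 3), -1) + C(12)) = -8*(1/31 + (4 + 12)/(-3 + 12)) = -8*(1/31 + 16/9) = -8*505/279 = -4040/279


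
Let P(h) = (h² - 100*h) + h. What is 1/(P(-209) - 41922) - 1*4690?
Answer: -105290499/22450 ≈ -4690.0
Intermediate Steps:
P(h) = h² - 99*h
1/(P(-209) - 41922) - 1*4690 = 1/(-209*(-99 - 209) - 41922) - 1*4690 = 1/(-209*(-308) - 41922) - 4690 = 1/(64372 - 41922) - 4690 = 1/22450 - 4690 = -105290499/22450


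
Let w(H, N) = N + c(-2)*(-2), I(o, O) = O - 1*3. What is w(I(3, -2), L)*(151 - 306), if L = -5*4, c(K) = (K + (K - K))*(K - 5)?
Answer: 7440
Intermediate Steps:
c(K) = K*(-5 + K) (c(K) = (K + 0)*(-5 + K) = K*(-5 + K))
I(o, O) = -3 + O (I(o, O) = O - 3 = -3 + O)
L = -20
w(H, N) = -28 + N (w(H, N) = N - 2*(-5 - 2)*(-2) = N - 2*(-7)*(-2) = N + 14*(-2) = N - 28 = -28 + N)
w(I(3, -2), L)*(151 - 306) = (-28 - 20)*(151 - 306) = -48*(-155) = 7440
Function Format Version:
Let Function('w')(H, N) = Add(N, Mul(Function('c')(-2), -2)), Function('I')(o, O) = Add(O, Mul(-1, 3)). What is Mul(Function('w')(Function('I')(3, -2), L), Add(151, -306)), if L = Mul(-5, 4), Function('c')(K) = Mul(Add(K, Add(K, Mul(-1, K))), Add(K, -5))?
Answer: 7440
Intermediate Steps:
Function('c')(K) = Mul(K, Add(-5, K)) (Function('c')(K) = Mul(Add(K, 0), Add(-5, K)) = Mul(K, Add(-5, K)))
Function('I')(o, O) = Add(-3, O) (Function('I')(o, O) = Add(O, -3) = Add(-3, O))
L = -20
Function('w')(H, N) = Add(-28, N) (Function('w')(H, N) = Add(N, Mul(Mul(-2, Add(-5, -2)), -2)) = Add(N, Mul(Mul(-2, -7), -2)) = Add(N, Mul(14, -2)) = Add(N, -28) = Add(-28, N))
Mul(Function('w')(Function('I')(3, -2), L), Add(151, -306)) = Mul(Add(-28, -20), Add(151, -306)) = Mul(-48, -155) = 7440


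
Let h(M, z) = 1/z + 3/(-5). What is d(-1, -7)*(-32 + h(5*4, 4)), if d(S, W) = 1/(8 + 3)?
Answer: -647/220 ≈ -2.9409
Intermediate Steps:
d(S, W) = 1/11
h(M, z) = -3/5 + 1/z (h(M, z) = 1/z + 3*(-1/5) = 1/z - 3/5 = -3/5 + 1/z)
d(-1, -7)*(-32 + h(5*4, 4)) = (-32 + (-3/5 + 1/4))/11 = (-32 - 7/20)/11 = (1/11)*(-647/20) = -647/220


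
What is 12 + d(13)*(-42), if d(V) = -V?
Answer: 558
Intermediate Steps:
12 + d(13)*(-42) = 12 - 1*13*(-42) = 12 - 13*(-42) = 12 + 546 = 558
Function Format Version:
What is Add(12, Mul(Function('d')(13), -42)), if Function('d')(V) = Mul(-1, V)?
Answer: 558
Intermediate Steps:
Add(12, Mul(Function('d')(13), -42)) = Add(12, Mul(Mul(-1, 13), -42)) = Add(12, Mul(-13, -42)) = Add(12, 546) = 558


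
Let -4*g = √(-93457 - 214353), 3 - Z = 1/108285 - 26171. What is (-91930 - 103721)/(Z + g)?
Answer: -480373187279893216920/64265661192804932993 - 4588266862624950*I*√307810/64265661192804932993 ≈ -7.4748 - 0.039611*I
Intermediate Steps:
Z = 2834251589/108285 (Z = 3 - (1/108285 - 26171) = 3 - 1*(-2833926734/108285) = 3 + 2833926734/108285 = 2834251589/108285 ≈ 26174.)
g = -I*√307810/4 (g = -√(-93457 - 214353)/4 = -I*√307810/4 ≈ -138.7*I)
(-91930 - 103721)/(Z + g) = (-91930 - 103721)/(2834251589/108285 - I*√307810/4) = -195651/(2834251589/108285 - I*√307810/4)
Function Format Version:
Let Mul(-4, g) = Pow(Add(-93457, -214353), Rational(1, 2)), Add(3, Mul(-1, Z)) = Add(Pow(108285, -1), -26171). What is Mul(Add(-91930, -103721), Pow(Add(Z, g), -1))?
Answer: Add(Rational(-480373187279893216920, 64265661192804932993), Mul(Rational(-4588266862624950, 64265661192804932993), I, Pow(307810, Rational(1, 2)))) ≈ Add(-7.4748, Mul(-0.039611, I))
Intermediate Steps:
Z = Rational(2834251589, 108285) (Z = Add(3, Mul(-1, Add(Pow(108285, -1), -26171))) = Add(3, Mul(-1, Add(Rational(1, 108285), -26171))) = Add(3, Mul(-1, Rational(-2833926734, 108285))) = Add(3, Rational(2833926734, 108285)) = Rational(2834251589, 108285) ≈ 26174.)
g = Mul(Rational(-1, 4), I, Pow(307810, Rational(1, 2))) (g = Mul(Rational(-1, 4), Pow(Add(-93457, -214353), Rational(1, 2))) = Mul(Rational(-1, 4), Pow(-307810, Rational(1, 2))) = Mul(Rational(-1, 4), Mul(I, Pow(307810, Rational(1, 2)))) = Mul(Rational(-1, 4), I, Pow(307810, Rational(1, 2))) ≈ Mul(-138.70, I))
Mul(Add(-91930, -103721), Pow(Add(Z, g), -1)) = Mul(Add(-91930, -103721), Pow(Add(Rational(2834251589, 108285), Mul(Rational(-1, 4), I, Pow(307810, Rational(1, 2)))), -1)) = Mul(-195651, Pow(Add(Rational(2834251589, 108285), Mul(Rational(-1, 4), I, Pow(307810, Rational(1, 2)))), -1))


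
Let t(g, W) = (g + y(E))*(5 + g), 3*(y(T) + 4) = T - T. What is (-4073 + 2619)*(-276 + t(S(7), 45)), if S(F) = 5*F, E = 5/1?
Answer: -1401656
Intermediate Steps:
E = 5 (E = 5*1 = 5)
y(T) = -4 (y(T) = -4 + (T - T)/3 = -4 + (⅓)*0 = -4 + 0 = -4)
t(g, W) = (-4 + g)*(5 + g) (t(g, W) = (g - 4)*(5 + g) = (-4 + g)*(5 + g))
(-4073 + 2619)*(-276 + t(S(7), 45)) = (-4073 + 2619)*(-276 + (-20 + 5*7 + (5*7)²)) = -1454*(-276 + (-20 + 35 + 35²)) = -1454*(-276 + (-20 + 35 + 1225)) = -1454*(-276 + 1240) = -1454*964 = -1401656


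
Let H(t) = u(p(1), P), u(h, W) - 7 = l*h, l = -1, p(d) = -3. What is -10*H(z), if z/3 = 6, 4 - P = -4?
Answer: -100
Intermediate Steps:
P = 8 (P = 4 - 1*(-4) = 4 + 4 = 8)
u(h, W) = 7 - h
z = 18 (z = 3*6 = 18)
H(t) = 10 (H(t) = 7 - 1*(-3) = 7 + 3 = 10)
-10*H(z) = -10*10 = -100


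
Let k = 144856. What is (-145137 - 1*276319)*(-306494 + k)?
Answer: 68123304928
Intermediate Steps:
(-145137 - 1*276319)*(-306494 + k) = (-145137 - 1*276319)*(-306494 + 144856) = (-145137 - 276319)*(-161638) = -421456*(-161638) = 68123304928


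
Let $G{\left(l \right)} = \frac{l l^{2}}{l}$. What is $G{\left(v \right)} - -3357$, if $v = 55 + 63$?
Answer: $17281$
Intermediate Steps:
$v = 118$
$G{\left(l \right)} = l^{2}$ ($G{\left(l \right)} = \frac{l^{3}}{l} = l^{2}$)
$G{\left(v \right)} - -3357 = 118^{2} - -3357 = 13924 + 3357 = 17281$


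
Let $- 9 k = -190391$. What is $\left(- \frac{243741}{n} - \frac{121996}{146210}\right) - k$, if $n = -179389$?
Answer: $- \frac{2496770018752148}{118028095605} \approx -21154.0$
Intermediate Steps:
$k = \frac{190391}{9}$ ($k = \left(- \frac{1}{9}\right) \left(-190391\right) = \frac{190391}{9} \approx 21155.0$)
$\left(- \frac{243741}{n} - \frac{121996}{146210}\right) - k = \left(- \frac{243741}{-179389} - \frac{121996}{146210}\right) - \frac{190391}{9} = \left(\left(-243741\right) \left(- \frac{1}{179389}\right) - \frac{60998}{73105}\right) - \frac{190391}{9} = \left(\frac{243741}{179389} - \frac{60998}{73105}\right) - \frac{190391}{9} = \frac{6876315583}{13114232845} - \frac{190391}{9} = - \frac{2496770018752148}{118028095605}$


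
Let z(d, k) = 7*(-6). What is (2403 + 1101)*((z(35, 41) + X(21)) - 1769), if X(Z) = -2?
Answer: -6352752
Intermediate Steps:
z(d, k) = -42
(2403 + 1101)*((z(35, 41) + X(21)) - 1769) = (2403 + 1101)*((-42 - 2) - 1769) = 3504*(-44 - 1769) = 3504*(-1813) = -6352752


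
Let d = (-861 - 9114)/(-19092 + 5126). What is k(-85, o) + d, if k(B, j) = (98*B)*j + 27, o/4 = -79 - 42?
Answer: 56307388577/13966 ≈ 4.0317e+6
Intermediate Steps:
o = -484 (o = 4*(-79 - 42) = 4*(-121) = -484)
k(B, j) = 27 + 98*B*j (k(B, j) = 98*B*j + 27 = 27 + 98*B*j)
d = 9975/13966 (d = -9975/(-13966) = -9975*(-1/13966) = 9975/13966 ≈ 0.71423)
k(-85, o) + d = (27 + 98*(-85)*(-484)) + 9975/13966 = (27 + 4031720) + 9975/13966 = 4031747 + 9975/13966 = 56307388577/13966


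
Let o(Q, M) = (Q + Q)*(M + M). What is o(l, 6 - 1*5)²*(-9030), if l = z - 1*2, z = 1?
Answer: -144480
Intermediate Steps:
l = -1 (l = 1 - 1*2 = 1 - 2 = -1)
o(Q, M) = 4*M*Q (o(Q, M) = (2*Q)*(2*M) = 4*M*Q)
o(l, 6 - 1*5)²*(-9030) = (4*(6 - 1*5)*(-1))²*(-9030) = (4*(6 - 5)*(-1))²*(-9030) = (4*1*(-1))²*(-9030) = (-4)²*(-9030) = 16*(-9030) = -144480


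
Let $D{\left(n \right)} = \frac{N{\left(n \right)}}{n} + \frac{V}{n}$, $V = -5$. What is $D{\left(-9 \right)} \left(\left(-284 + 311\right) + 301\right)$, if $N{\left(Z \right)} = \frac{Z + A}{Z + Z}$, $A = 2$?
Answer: $\frac{13612}{81} \approx 168.05$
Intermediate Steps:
$N{\left(Z \right)} = \frac{2 + Z}{2 Z}$ ($N{\left(Z \right)} = \frac{Z + 2}{Z + Z} = \frac{2 + Z}{2 Z}$)
$D{\left(n \right)} = - \frac{5}{n} + \frac{2 + n}{2 n^{2}}$ ($D{\left(n \right)} = \frac{\frac{1}{2} \frac{1}{n} \left(2 + n\right)}{n} - \frac{5}{n} = \frac{2 + n}{2 n^{2}} - \frac{5}{n} = - \frac{5}{n} + \frac{2 + n}{2 n^{2}}$)
$D{\left(-9 \right)} \left(\left(-284 + 311\right) + 301\right) = \frac{2 - -81}{2 \cdot 81} \left(\left(-284 + 311\right) + 301\right) = \frac{1}{2} \cdot \frac{1}{81} \left(2 + 81\right) \left(27 + 301\right) = \frac{1}{2} \cdot \frac{1}{81} \cdot 83 \cdot 328 = \frac{83}{162} \cdot 328 = \frac{13612}{81}$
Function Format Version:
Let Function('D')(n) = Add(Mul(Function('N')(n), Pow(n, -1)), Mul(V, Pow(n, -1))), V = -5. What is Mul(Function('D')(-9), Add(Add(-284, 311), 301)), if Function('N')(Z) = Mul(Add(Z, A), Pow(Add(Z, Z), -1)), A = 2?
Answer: Rational(13612, 81) ≈ 168.05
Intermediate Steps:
Function('N')(Z) = Mul(Rational(1, 2), Pow(Z, -1), Add(2, Z)) (Function('N')(Z) = Mul(Add(Z, 2), Pow(Add(Z, Z), -1)) = Mul(Add(2, Z), Pow(Mul(2, Z), -1)) = Mul(Add(2, Z), Mul(Rational(1, 2), Pow(Z, -1))) = Mul(Rational(1, 2), Pow(Z, -1), Add(2, Z)))
Function('D')(n) = Add(Mul(-5, Pow(n, -1)), Mul(Rational(1, 2), Pow(n, -2), Add(2, n))) (Function('D')(n) = Add(Mul(Mul(Rational(1, 2), Pow(n, -1), Add(2, n)), Pow(n, -1)), Mul(-5, Pow(n, -1))) = Add(Mul(Rational(1, 2), Pow(n, -2), Add(2, n)), Mul(-5, Pow(n, -1))) = Add(Mul(-5, Pow(n, -1)), Mul(Rational(1, 2), Pow(n, -2), Add(2, n))))
Mul(Function('D')(-9), Add(Add(-284, 311), 301)) = Mul(Mul(Rational(1, 2), Pow(-9, -2), Add(2, Mul(-9, -9))), Add(Add(-284, 311), 301)) = Mul(Mul(Rational(1, 2), Rational(1, 81), Add(2, 81)), Add(27, 301)) = Mul(Mul(Rational(1, 2), Rational(1, 81), 83), 328) = Mul(Rational(83, 162), 328) = Rational(13612, 81)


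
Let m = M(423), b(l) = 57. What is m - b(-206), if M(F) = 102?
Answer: 45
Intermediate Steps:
m = 102
m - b(-206) = 102 - 1*57 = 102 - 57 = 45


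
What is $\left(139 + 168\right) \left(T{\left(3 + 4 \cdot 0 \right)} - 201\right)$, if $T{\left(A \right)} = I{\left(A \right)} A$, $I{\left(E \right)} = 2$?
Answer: $-59865$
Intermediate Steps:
$T{\left(A \right)} = 2 A$
$\left(139 + 168\right) \left(T{\left(3 + 4 \cdot 0 \right)} - 201\right) = \left(139 + 168\right) \left(2 \left(3 + 4 \cdot 0\right) - 201\right) = 307 \left(2 \left(3 + 0\right) - 201\right) = 307 \left(2 \cdot 3 - 201\right) = 307 \left(6 - 201\right) = 307 \left(-195\right) = -59865$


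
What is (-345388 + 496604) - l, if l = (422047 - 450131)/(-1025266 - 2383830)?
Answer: 128877458163/852274 ≈ 1.5122e+5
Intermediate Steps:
l = 7021/852274 (l = -28084/(-3409096) = -28084*(-1/3409096) = 7021/852274 ≈ 0.0082380)
(-345388 + 496604) - l = (-345388 + 496604) - 1*7021/852274 = 151216 - 7021/852274 = 128877458163/852274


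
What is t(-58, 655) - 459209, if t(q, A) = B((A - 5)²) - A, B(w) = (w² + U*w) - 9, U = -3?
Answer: 178504522627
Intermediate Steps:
B(w) = -9 + w² - 3*w (B(w) = (w² - 3*w) - 9 = -9 + w² - 3*w)
t(q, A) = -9 + (-5 + A)⁴ - A - 3*(-5 + A)² (t(q, A) = (-9 + ((A - 5)²)² - 3*(A - 5)²) - A = (-9 + ((-5 + A)²)² - 3*(-5 + A)²) - A = (-9 + (-5 + A)⁴ - 3*(-5 + A)²) - A = -9 + (-5 + A)⁴ - A - 3*(-5 + A)²)
t(-58, 655) - 459209 = (-9 + (-5 + 655)⁴ - 1*655 - 3*(-5 + 655)²) - 459209 = (-9 + 650⁴ - 655 - 3*650²) - 459209 = (-9 + 178506250000 - 655 - 3*422500) - 459209 = (-9 + 178506250000 - 655 - 1267500) - 459209 = 178504981836 - 459209 = 178504522627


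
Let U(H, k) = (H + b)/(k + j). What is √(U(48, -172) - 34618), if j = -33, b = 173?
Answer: I*√1454866755/205 ≈ 186.06*I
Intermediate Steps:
U(H, k) = (173 + H)/(-33 + k) (U(H, k) = (H + 173)/(k - 33) = (173 + H)/(-33 + k))
√(U(48, -172) - 34618) = √((173 + 48)/(-33 - 172) - 34618) = √(221/(-205) - 34618) = √(-1/205*221 - 34618) = √(-221/205 - 34618) = √(-7096911/205) = I*√1454866755/205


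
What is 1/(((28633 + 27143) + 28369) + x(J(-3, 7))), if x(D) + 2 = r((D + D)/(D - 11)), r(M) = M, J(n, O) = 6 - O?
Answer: 6/504859 ≈ 1.1885e-5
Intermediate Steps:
x(D) = -2 + 2*D/(-11 + D) (x(D) = -2 + (D + D)/(D - 11) = -2 + (2*D)/(-11 + D) = -2 + 2*D/(-11 + D))
1/(((28633 + 27143) + 28369) + x(J(-3, 7))) = 1/(((28633 + 27143) + 28369) + 22/(-11 + (6 - 1*7))) = 1/((55776 + 28369) + 22/(-11 + (6 - 7))) = 1/(84145 + 22/(-11 - 1)) = 1/(84145 + 22/(-12)) = 1/(84145 + 22*(-1/12)) = 1/(84145 - 11/6) = 1/(504859/6) = 6/504859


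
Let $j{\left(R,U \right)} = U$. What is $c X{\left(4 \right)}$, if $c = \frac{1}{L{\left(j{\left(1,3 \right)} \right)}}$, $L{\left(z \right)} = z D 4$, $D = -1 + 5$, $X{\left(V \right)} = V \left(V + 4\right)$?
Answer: $\frac{2}{3} \approx 0.66667$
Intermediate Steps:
$X{\left(V \right)} = V \left(4 + V\right)$
$D = 4$
$L{\left(z \right)} = 16 z$ ($L{\left(z \right)} = z 4 \cdot 4 = 4 z 4 = 16 z$)
$c = \frac{1}{48}$ ($c = \frac{1}{16 \cdot 3} = \frac{1}{48} \approx 0.020833$)
$c X{\left(4 \right)} = \frac{4 \left(4 + 4\right)}{48} = \frac{4 \cdot 8}{48} = \frac{1}{48} \cdot 32 = \frac{2}{3}$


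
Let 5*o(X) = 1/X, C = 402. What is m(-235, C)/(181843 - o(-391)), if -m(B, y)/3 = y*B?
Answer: 92344425/59250511 ≈ 1.5585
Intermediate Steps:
m(B, y) = -3*B*y (m(B, y) = -3*y*B = -3*B*y)
o(X) = 1/(5*X)
m(-235, C)/(181843 - o(-391)) = (-3*(-235)*402)/(181843 - 1/(5*(-391))) = 283410/(181843 - (-1)/(5*391)) = 283410/(181843 - 1*(-1/1955)) = 283410/(181843 + 1/1955) = 283410/(355503066/1955) = 283410*(1955/355503066) = 92344425/59250511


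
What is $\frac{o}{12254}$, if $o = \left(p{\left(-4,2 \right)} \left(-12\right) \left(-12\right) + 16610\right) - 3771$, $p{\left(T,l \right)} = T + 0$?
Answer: $\frac{12263}{12254} \approx 1.0007$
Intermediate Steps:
$p{\left(T,l \right)} = T$
$o = 12263$ ($o = \left(\left(-4\right) \left(-12\right) \left(-12\right) + 16610\right) - 3771 = \left(48 \left(-12\right) + 16610\right) - 3771 = \left(-576 + 16610\right) - 3771 = 16034 - 3771 = 12263$)
$\frac{o}{12254} = \frac{12263}{12254}$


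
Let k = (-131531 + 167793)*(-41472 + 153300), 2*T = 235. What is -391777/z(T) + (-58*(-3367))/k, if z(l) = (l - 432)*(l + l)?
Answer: 1588712063165317/299702815872420 ≈ 5.3010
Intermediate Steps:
T = 235/2 (T = (1/2)*235 = 235/2 ≈ 117.50)
k = 4055106936 (k = 36262*111828 = 4055106936)
z(l) = 2*l*(-432 + l) (z(l) = (-432 + l)*(2*l) = 2*l*(-432 + l))
-391777/z(T) + (-58*(-3367))/k = -391777*1/(235*(-432 + 235/2)) - 58*(-3367)/4055106936 = -391777/(2*(235/2)*(-629/2)) + 195286*(1/4055106936) = -391777/(-147815/2) + 97643/2027553468 = -391777*(-2/147815) + 97643/2027553468 = 783554/147815 + 97643/2027553468 = 1588712063165317/299702815872420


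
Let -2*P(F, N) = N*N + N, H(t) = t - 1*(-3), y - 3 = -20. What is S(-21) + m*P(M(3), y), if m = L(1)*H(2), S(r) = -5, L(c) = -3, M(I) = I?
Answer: 2035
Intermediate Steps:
y = -17 (y = 3 - 20 = -17)
H(t) = 3 + t (H(t) = t + 3 = 3 + t)
P(F, N) = -N/2 - N**2/2 (P(F, N) = -(N*N + N)/2 = -(N**2 + N)/2 = -(N + N**2)/2 = -N/2 - N**2/2)
m = -15 (m = -3*(3 + 2) = -3*5 = -15)
S(-21) + m*P(M(3), y) = -5 - (-15)*(-17)*(1 - 17)/2 = -5 - (-15)*(-17)*(-16)/2 = -5 - 15*(-136) = -5 + 2040 = 2035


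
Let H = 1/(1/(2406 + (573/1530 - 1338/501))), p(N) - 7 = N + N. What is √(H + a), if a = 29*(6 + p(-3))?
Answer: √18908844399390/85170 ≈ 51.056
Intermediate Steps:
p(N) = 7 + 2*N (p(N) = 7 + (N + N) = 7 + 2*N)
a = 203 (a = 29*(6 + (7 + 2*(-3))) = 29*(6 + (7 - 6)) = 29*(6 + 1) = 29*7 = 203)
H = 204723457/85170 (H = 1/(1/(2406 + (573*(1/1530) - 1338*1/501))) = 1/(1/(2406 + (191/510 - 446/167))) = 1/(1/(2406 - 195563/85170)) = 1/(1/(204723457/85170)) = 1/(85170/204723457) = 204723457/85170 ≈ 2403.7)
√(H + a) = √(204723457/85170 + 203) = √(222012967/85170) = √18908844399390/85170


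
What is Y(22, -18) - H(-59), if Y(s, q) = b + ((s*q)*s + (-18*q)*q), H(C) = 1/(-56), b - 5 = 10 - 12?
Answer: -814295/56 ≈ -14541.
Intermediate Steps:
b = 3 (b = 5 + (10 - 12) = 5 - 2 = 3)
H(C) = -1/56
Y(s, q) = 3 - 18*q² + q*s² (Y(s, q) = 3 + ((s*q)*s + (-18*q)*q) = 3 + ((q*s)*s - 18*q²) = 3 + (q*s² - 18*q²) = 3 + (-18*q² + q*s²) = 3 - 18*q² + q*s²)
Y(22, -18) - H(-59) = (3 - 18*(-18)² - 18*22²) - 1*(-1/56) = (3 - 18*324 - 18*484) + 1/56 = (3 - 5832 - 8712) + 1/56 = -14541 + 1/56 = -814295/56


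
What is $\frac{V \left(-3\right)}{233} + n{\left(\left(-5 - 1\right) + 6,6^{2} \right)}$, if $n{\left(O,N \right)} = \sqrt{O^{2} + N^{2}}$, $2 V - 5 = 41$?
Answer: $\frac{8319}{233} \approx 35.704$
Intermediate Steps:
$V = 23$ ($V = \frac{5}{2} + \frac{1}{2} \cdot 41 = \frac{5}{2} + \frac{41}{2} = 23$)
$n{\left(O,N \right)} = \sqrt{N^{2} + O^{2}}$
$\frac{V \left(-3\right)}{233} + n{\left(\left(-5 - 1\right) + 6,6^{2} \right)} = \frac{23 \left(-3\right)}{233} + \sqrt{\left(6^{2}\right)^{2} + \left(\left(-5 - 1\right) + 6\right)^{2}} = \frac{1}{233} \left(-69\right) + \sqrt{36^{2} + \left(-6 + 6\right)^{2}} = - \frac{69}{233} + \sqrt{1296 + 0^{2}} = - \frac{69}{233} + \sqrt{1296 + 0} = - \frac{69}{233} + \sqrt{1296} = - \frac{69}{233} + 36 = \frac{8319}{233}$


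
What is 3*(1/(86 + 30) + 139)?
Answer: 48375/116 ≈ 417.03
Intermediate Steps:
3*(1/(86 + 30) + 139) = 3*(1/116 + 139) = 3*(16125/116) = 48375/116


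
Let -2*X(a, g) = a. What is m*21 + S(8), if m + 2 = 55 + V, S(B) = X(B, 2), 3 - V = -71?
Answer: 2663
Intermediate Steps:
V = 74 (V = 3 - 1*(-71) = 3 + 71 = 74)
X(a, g) = -a/2
S(B) = -B/2
m = 127 (m = -2 + (55 + 74) = -2 + 129 = 127)
m*21 + S(8) = 127*21 - ½*8 = 2667 - 4 = 2663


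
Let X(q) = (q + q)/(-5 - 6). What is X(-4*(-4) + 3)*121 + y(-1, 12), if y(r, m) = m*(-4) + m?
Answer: -454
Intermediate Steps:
y(r, m) = -3*m (y(r, m) = -4*m + m = -3*m)
X(q) = -2*q/11 (X(q) = (2*q)/(-11) = (2*q)*(-1/11) = -2*q/11)
X(-4*(-4) + 3)*121 + y(-1, 12) = -2*(-4*(-4) + 3)/11*121 - 3*12 = -2*(16 + 3)/11*121 - 36 = -2/11*19*121 - 36 = -38/11*121 - 36 = -418 - 36 = -454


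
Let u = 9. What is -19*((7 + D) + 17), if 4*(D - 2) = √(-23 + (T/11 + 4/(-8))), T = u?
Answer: -494 - 19*I*√10978/88 ≈ -494.0 - 22.622*I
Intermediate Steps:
T = 9
D = 2 + I*√10978/88 (D = 2 + √(-23 + (9/11 + 4/(-8)))/4 = 2 + √(-23 + (9*(1/11) + 4*(-⅛)))/4 = 2 + √(-23 + (9/11 - ½))/4 = 2 + √(-23 + 7/22)/4 = 2 + √(-499/22)/4 = 2 + (I*√10978/22)/4 = 2 + I*√10978/88 ≈ 2.0 + 1.1906*I)
-19*((7 + D) + 17) = -19*((7 + (2 + I*√10978/88)) + 17) = -19*((9 + I*√10978/88) + 17) = -19*(26 + I*√10978/88) = -494 - 19*I*√10978/88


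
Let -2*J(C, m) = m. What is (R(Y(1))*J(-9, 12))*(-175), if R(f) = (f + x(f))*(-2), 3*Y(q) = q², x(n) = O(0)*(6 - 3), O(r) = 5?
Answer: -32200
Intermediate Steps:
J(C, m) = -m/2
x(n) = 15 (x(n) = 5*(6 - 3) = 5*3 = 15)
Y(q) = q²/3
R(f) = -30 - 2*f (R(f) = (f + 15)*(-2) = (15 + f)*(-2) = -30 - 2*f)
(R(Y(1))*J(-9, 12))*(-175) = ((-30 - 2*1²/3)*(-½*12))*(-175) = ((-30 - 2/3)*(-6))*(-175) = ((-30 - 2*⅓)*(-6))*(-175) = ((-30 - ⅔)*(-6))*(-175) = -92/3*(-6)*(-175) = 184*(-175) = -32200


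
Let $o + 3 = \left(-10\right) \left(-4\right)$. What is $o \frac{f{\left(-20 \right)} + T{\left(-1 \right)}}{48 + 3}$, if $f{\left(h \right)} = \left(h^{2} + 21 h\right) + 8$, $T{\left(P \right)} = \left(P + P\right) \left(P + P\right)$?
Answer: $- \frac{296}{51} \approx -5.8039$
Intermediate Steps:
$T{\left(P \right)} = 4 P^{2}$ ($T{\left(P \right)} = 2 P 2 P = 4 P^{2}$)
$f{\left(h \right)} = 8 + h^{2} + 21 h$
$o = 37$ ($o = -3 - -40 = -3 + 40 = 37$)
$o \frac{f{\left(-20 \right)} + T{\left(-1 \right)}}{48 + 3} = 37 \frac{\left(8 + \left(-20\right)^{2} + 21 \left(-20\right)\right) + 4 \left(-1\right)^{2}}{48 + 3} = 37 \frac{\left(8 + 400 - 420\right) + 4 \cdot 1}{51} = 37 \left(-12 + 4\right) \frac{1}{51} = 37 \left(\left(-8\right) \frac{1}{51}\right) = 37 \left(- \frac{8}{51}\right) = - \frac{296}{51}$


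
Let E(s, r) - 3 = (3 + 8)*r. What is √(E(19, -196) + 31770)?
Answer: √29617 ≈ 172.10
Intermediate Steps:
E(s, r) = 3 + 11*r (E(s, r) = 3 + (3 + 8)*r = 3 + 11*r)
√(E(19, -196) + 31770) = √((3 + 11*(-196)) + 31770) = √((3 - 2156) + 31770) = √(-2153 + 31770) = √29617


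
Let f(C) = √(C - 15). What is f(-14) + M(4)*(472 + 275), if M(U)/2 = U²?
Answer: 23904 + I*√29 ≈ 23904.0 + 5.3852*I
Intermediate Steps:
M(U) = 2*U²
f(C) = √(-15 + C)
f(-14) + M(4)*(472 + 275) = √(-15 - 14) + (2*4²)*(472 + 275) = √(-29) + (2*16)*747 = I*√29 + 32*747 = I*√29 + 23904 = 23904 + I*√29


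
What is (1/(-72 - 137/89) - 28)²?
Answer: 33616855801/42837025 ≈ 784.76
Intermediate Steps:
(1/(-72 - 137/89) - 28)² = (1/(-6545/89) - 28)² = (-89/6545 - 28)² = (-183349/6545)² = 33616855801/42837025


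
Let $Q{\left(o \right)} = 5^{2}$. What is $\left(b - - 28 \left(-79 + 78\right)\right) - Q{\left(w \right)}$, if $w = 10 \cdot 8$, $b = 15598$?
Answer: $15545$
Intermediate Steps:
$w = 80$
$Q{\left(o \right)} = 25$
$\left(b - - 28 \left(-79 + 78\right)\right) - Q{\left(w \right)} = \left(15598 - - 28 \left(-79 + 78\right)\right) - 25 = \left(15598 - \left(-28\right) \left(-1\right)\right) - 25 = \left(15598 - 28\right) - 25 = 15570 - 25 = 15545$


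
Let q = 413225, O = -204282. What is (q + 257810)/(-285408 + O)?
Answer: -134207/97938 ≈ -1.3703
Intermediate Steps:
(q + 257810)/(-285408 + O) = (413225 + 257810)/(-285408 - 204282) = 671035/(-489690) = 671035*(-1/489690) = -134207/97938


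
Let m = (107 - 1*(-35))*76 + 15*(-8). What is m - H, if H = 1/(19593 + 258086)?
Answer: 2963390287/277679 ≈ 10672.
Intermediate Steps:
H = 1/277679 ≈ 3.6013e-6
m = 10672 (m = (107 + 35)*76 - 120 = 142*76 - 120 = 10792 - 120 = 10672)
m - H = 10672 - 1*1/277679 = 10672 - 1/277679 = 2963390287/277679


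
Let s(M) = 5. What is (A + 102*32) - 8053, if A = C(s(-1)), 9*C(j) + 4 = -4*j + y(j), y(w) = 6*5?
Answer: -14365/3 ≈ -4788.3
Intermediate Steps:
y(w) = 30
C(j) = 26/9 - 4*j/9 (C(j) = -4/9 + (-4*j + 30)/9 = -4/9 + (30 - 4*j)/9 = -4/9 + (10/3 - 4*j/9) = 26/9 - 4*j/9)
A = 2/3 (A = 26/9 - 4/9*5 = 26/9 - 20/9 = 2/3 ≈ 0.66667)
(A + 102*32) - 8053 = (2/3 + 102*32) - 8053 = (2/3 + 3264) - 8053 = 9794/3 - 8053 = -14365/3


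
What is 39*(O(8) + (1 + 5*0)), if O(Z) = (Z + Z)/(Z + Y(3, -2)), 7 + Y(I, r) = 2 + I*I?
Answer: 91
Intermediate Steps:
Y(I, r) = -5 + I² (Y(I, r) = -7 + (2 + I*I) = -7 + (2 + I²) = -5 + I²)
O(Z) = 2*Z/(4 + Z) (O(Z) = (Z + Z)/(Z + (-5 + 3²)) = (2*Z)/(Z + (-5 + 9)) = (2*Z)/(Z + 4) = (2*Z)/(4 + Z) = 2*Z/(4 + Z))
39*(O(8) + (1 + 5*0)) = 39*(2*8/(4 + 8) + (1 + 5*0)) = 39*(2*8/12 + (1 + 0)) = 39*(2*8*(1/12) + 1) = 39*(4/3 + 1) = 39*(7/3) = 91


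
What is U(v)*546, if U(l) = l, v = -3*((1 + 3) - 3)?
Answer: -1638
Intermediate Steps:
v = -3 (v = -3*(4 - 3) = -3*1 = -3)
U(v)*546 = -3*546 = -1638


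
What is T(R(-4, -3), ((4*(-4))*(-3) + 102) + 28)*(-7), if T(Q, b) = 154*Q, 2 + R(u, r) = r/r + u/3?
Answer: 7546/3 ≈ 2515.3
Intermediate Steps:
R(u, r) = -1 + u/3 (R(u, r) = -2 + (r/r + u/3) = -2 + (1 + u*(⅓)) = -2 + (1 + u/3) = -1 + u/3)
T(R(-4, -3), ((4*(-4))*(-3) + 102) + 28)*(-7) = (154*(-1 + (⅓)*(-4)))*(-7) = (154*(-1 - 4/3))*(-7) = (154*(-7/3))*(-7) = -1078/3*(-7) = 7546/3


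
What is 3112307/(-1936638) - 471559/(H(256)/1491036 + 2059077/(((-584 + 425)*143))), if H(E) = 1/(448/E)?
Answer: 820664854165401062219/157653376771503852 ≈ 5205.5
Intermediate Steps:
H(E) = E/448
3112307/(-1936638) - 471559/(H(256)/1491036 + 2059077/(((-584 + 425)*143))) = 3112307/(-1936638) - 471559/(((1/448)*256)/1491036 + 2059077/(((-584 + 425)*143))) = 3112307*(-1/1936638) - 471559/((4/7)*(1/1491036) + 2059077/((-159*143))) = -282937/176058 - 471559/(1/2609313 + 2059077/(-22737)) = -282937/176058 - 471559/(1/2609313 + 2059077*(-1/22737)) = -282937/176058 - 471559/(1/2609313 - 686359/7579) = -282937/176058 - 471559/(-1790925453788/19775983227) = -282937/176058 - 471559*(-19775983227/1790925453788) = -282937/176058 + 9325542874540893/1790925453788 = 820664854165401062219/157653376771503852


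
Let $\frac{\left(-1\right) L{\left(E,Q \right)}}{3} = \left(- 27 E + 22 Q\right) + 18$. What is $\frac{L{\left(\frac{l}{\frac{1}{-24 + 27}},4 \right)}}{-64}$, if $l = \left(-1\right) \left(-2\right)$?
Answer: $- \frac{21}{8} \approx -2.625$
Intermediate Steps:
$l = 2$
$L{\left(E,Q \right)} = -54 - 66 Q + 81 E$ ($L{\left(E,Q \right)} = - 3 \left(\left(- 27 E + 22 Q\right) + 18\right) = - 3 \left(18 - 27 E + 22 Q\right) = -54 - 66 Q + 81 E$)
$\frac{L{\left(\frac{l}{\frac{1}{-24 + 27}},4 \right)}}{-64} = \frac{-54 - 264 + 81 \frac{2}{\frac{1}{-24 + 27}}}{-64} = \left(-54 - 264 + 81 \frac{2}{\frac{1}{3}}\right) \left(- \frac{1}{64}\right) = \left(-54 - 264 + 81 \cdot 2 \frac{1}{\frac{1}{3}}\right) \left(- \frac{1}{64}\right) = \left(-54 - 264 + 81 \cdot 2 \cdot 3\right) \left(- \frac{1}{64}\right) = \left(-54 - 264 + 81 \cdot 6\right) \left(- \frac{1}{64}\right) = \left(-54 - 264 + 486\right) \left(- \frac{1}{64}\right) = 168 \left(- \frac{1}{64}\right) = - \frac{21}{8}$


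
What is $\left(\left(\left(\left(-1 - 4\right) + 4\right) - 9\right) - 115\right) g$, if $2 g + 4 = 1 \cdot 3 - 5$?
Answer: $375$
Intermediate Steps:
$g = -3$ ($g = -2 + \frac{1 \cdot 3 - 5}{2} = -2 + \frac{3 - 5}{2} = -2 + \frac{1}{2} \left(-2\right) = -2 - 1 = -3$)
$\left(\left(\left(\left(-1 - 4\right) + 4\right) - 9\right) - 115\right) g = \left(\left(\left(\left(-1 - 4\right) + 4\right) - 9\right) - 115\right) \left(-3\right) = \left(\left(\left(-5 + 4\right) - 9\right) - 115\right) \left(-3\right) = \left(\left(-1 - 9\right) - 115\right) \left(-3\right) = \left(-10 - 115\right) \left(-3\right) = \left(-125\right) \left(-3\right) = 375$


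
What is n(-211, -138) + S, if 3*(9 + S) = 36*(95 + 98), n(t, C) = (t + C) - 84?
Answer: 1874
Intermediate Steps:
n(t, C) = -84 + C + t (n(t, C) = (C + t) - 84 = -84 + C + t)
S = 2307 (S = -9 + (36*(95 + 98))/3 = -9 + (36*193)/3 = -9 + (⅓)*6948 = -9 + 2316 = 2307)
n(-211, -138) + S = (-84 - 138 - 211) + 2307 = -433 + 2307 = 1874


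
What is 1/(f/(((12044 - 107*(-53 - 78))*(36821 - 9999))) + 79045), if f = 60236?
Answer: 349504071/27626549322313 ≈ 1.2651e-5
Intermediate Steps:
1/(f/(((12044 - 107*(-53 - 78))*(36821 - 9999))) + 79045) = 1/(60236/(((12044 - 107*(-53 - 78))*(36821 - 9999))) + 79045) = 1/(60236/(((12044 - 107*(-131))*26822)) + 79045) = 1/(60236/(((12044 + 14017)*26822)) + 79045) = 1/(60236/((26061*26822)) + 79045) = 1/(60236/699008142 + 79045) = 1/(60236*(1/699008142) + 79045) = 1/(30118/349504071 + 79045) = 1/(27626549322313/349504071) = 349504071/27626549322313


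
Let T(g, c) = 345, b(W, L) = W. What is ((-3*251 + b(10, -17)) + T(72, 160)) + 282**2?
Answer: 79126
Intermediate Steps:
((-3*251 + b(10, -17)) + T(72, 160)) + 282**2 = ((-3*251 + 10) + 345) + 282**2 = ((-753 + 10) + 345) + 79524 = (-743 + 345) + 79524 = -398 + 79524 = 79126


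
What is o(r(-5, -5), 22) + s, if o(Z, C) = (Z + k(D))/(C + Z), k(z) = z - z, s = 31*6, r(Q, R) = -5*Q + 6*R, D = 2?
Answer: 3157/17 ≈ 185.71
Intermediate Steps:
s = 186
k(z) = 0
o(Z, C) = Z/(C + Z) (o(Z, C) = (Z + 0)/(C + Z) = Z/(C + Z))
o(r(-5, -5), 22) + s = (-5*(-5) + 6*(-5))/(22 + (-5*(-5) + 6*(-5))) + 186 = (25 - 30)/(22 + (25 - 30)) + 186 = -5/(22 - 5) + 186 = -5/17 + 186 = 3157/17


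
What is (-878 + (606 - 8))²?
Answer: 78400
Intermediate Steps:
(-878 + (606 - 8))² = (-878 + 598)² = (-280)² = 78400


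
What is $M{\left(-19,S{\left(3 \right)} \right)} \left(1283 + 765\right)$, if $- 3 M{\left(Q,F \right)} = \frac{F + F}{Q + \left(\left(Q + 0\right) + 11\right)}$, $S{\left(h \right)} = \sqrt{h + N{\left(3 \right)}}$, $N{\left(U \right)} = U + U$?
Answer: $\frac{4096}{27} \approx 151.7$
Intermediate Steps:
$N{\left(U \right)} = 2 U$
$S{\left(h \right)} = \sqrt{6 + h}$ ($S{\left(h \right)} = \sqrt{h + 2 \cdot 3} = \sqrt{h + 6} = \sqrt{6 + h}$)
$M{\left(Q,F \right)} = - \frac{2 F}{3 \left(11 + 2 Q\right)}$ ($M{\left(Q,F \right)} = - \frac{\left(F + F\right) \frac{1}{Q + \left(\left(Q + 0\right) + 11\right)}}{3} = - \frac{2 F \frac{1}{Q + \left(Q + 11\right)}}{3} = - \frac{2 F \frac{1}{Q + \left(11 + Q\right)}}{3} = - \frac{2 F \frac{1}{11 + 2 Q}}{3} = - \frac{2 F}{3 \left(11 + 2 Q\right)}$)
$M{\left(-19,S{\left(3 \right)} \right)} \left(1283 + 765\right) = - \frac{2 \sqrt{6 + 3}}{33 + 6 \left(-19\right)} \left(1283 + 765\right) = - \frac{2 \sqrt{9}}{33 - 114} \cdot 2048 = \left(-2\right) 3 \frac{1}{-81} \cdot 2048 = \left(-2\right) 3 \left(- \frac{1}{81}\right) 2048 = \frac{2}{27} \cdot 2048 = \frac{4096}{27}$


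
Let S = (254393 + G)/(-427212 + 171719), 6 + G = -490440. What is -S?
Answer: -236053/255493 ≈ -0.92391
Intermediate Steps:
G = -490446 (G = -6 - 490440 = -490446)
S = 236053/255493 (S = (254393 - 490446)/(-427212 + 171719) = -236053/(-255493) = -236053*(-1/255493) = 236053/255493 ≈ 0.92391)
-S = -1*236053/255493 = -236053/255493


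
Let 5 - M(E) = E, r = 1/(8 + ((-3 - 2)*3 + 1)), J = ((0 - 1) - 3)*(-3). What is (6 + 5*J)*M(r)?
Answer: 341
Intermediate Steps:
J = 12 (J = (-1 - 3)*(-3) = -4*(-3) = 12)
r = -⅙ (r = 1/(8 + (-5*3 + 1)) = 1/(8 + (-15 + 1)) = 1/(8 - 14) = 1/(-6) = -⅙ ≈ -0.16667)
M(E) = 5 - E
(6 + 5*J)*M(r) = (6 + 5*12)*(5 - 1*(-⅙)) = (6 + 60)*(5 + ⅙) = 66*(31/6) = 341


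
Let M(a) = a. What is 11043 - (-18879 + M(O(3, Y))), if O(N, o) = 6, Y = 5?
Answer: 29916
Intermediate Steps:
11043 - (-18879 + M(O(3, Y))) = 11043 - (-18879 + 6) = 11043 - 1*(-18873) = 11043 + 18873 = 29916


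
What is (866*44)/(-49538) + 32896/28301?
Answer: 275610372/700987469 ≈ 0.39317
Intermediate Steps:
(866*44)/(-49538) + 32896/28301 = 38104*(-1/49538) + 32896*(1/28301) = -19052/24769 + 32896/28301 = 275610372/700987469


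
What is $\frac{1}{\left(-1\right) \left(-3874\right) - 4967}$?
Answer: $- \frac{1}{1093} \approx -0.00091491$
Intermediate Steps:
$\frac{1}{\left(-1\right) \left(-3874\right) - 4967} = \frac{1}{3874 - 4967} = \frac{1}{-1093} = - \frac{1}{1093}$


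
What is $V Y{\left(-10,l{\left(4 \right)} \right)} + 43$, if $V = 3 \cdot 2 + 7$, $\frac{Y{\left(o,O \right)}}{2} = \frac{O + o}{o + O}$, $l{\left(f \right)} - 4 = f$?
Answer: $69$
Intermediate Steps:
$l{\left(f \right)} = 4 + f$
$Y{\left(o,O \right)} = 2$ ($Y{\left(o,O \right)} = 2 \frac{O + o}{o + O} = 2 \frac{O + o}{O + o} = 2 \cdot 1 = 2$)
$V = 13$ ($V = 6 + 7 = 13$)
$V Y{\left(-10,l{\left(4 \right)} \right)} + 43 = 13 \cdot 2 + 43 = 26 + 43 = 69$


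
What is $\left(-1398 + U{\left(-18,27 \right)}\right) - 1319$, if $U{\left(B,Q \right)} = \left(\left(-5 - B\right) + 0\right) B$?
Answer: $-2951$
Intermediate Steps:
$U{\left(B,Q \right)} = B \left(-5 - B\right)$ ($U{\left(B,Q \right)} = \left(-5 - B\right) B = B \left(-5 - B\right)$)
$\left(-1398 + U{\left(-18,27 \right)}\right) - 1319 = \left(-1398 - - 18 \left(5 - 18\right)\right) - 1319 = \left(-1398 - \left(-18\right) \left(-13\right)\right) - 1319 = \left(-1398 - 234\right) - 1319 = -1632 - 1319 = -2951$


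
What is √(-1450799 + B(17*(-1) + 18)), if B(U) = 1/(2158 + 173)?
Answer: 2*I*√218972357303/777 ≈ 1204.5*I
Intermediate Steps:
B(U) = 1/2331
√(-1450799 + B(17*(-1) + 18)) = √(-1450799 + 1/2331) = √(-3381812468/2331) = 2*I*√218972357303/777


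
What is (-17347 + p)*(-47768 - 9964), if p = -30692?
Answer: 2773387548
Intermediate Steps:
(-17347 + p)*(-47768 - 9964) = (-17347 - 30692)*(-47768 - 9964) = -48039*(-57732) = 2773387548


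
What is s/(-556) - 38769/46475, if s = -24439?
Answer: 1114246961/25840100 ≈ 43.121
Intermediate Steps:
s/(-556) - 38769/46475 = -24439/(-556) - 38769/46475 = -24439*(-1/556) - 38769*1/46475 = 24439/556 - 38769/46475 = 1114246961/25840100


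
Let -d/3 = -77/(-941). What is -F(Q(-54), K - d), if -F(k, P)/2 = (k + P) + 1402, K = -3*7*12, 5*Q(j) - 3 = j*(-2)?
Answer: 11032712/4705 ≈ 2344.9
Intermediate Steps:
d = -231/941 (d = -(-231)/(-941) = -(-231)*(-1)/941 = -3*77/941 = -231/941 ≈ -0.24548)
Q(j) = 3/5 - 2*j/5 (Q(j) = 3/5 + (j*(-2))/5 = 3/5 + (-2*j)/5 = 3/5 - 2*j/5)
K = -252 (K = -21*12 = -252)
F(k, P) = -2804 - 2*P - 2*k (F(k, P) = -2*((k + P) + 1402) = -2*((P + k) + 1402) = -2*(1402 + P + k) = -2804 - 2*P - 2*k)
-F(Q(-54), K - d) = -(-2804 - 2*(-252 - 1*(-231/941)) - 2*(3/5 - 2/5*(-54))) = -(-2804 - 2*(-252 + 231/941) - 2*(3/5 + 108/5)) = -(-2804 - 2*(-236901/941) - 2*111/5) = -(-2804 + 473802/941 - 222/5) = -1*(-11032712/4705) = 11032712/4705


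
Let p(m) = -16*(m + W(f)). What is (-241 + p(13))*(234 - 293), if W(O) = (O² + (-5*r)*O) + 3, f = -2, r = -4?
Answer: -4661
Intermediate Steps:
W(O) = 3 + O² + 20*O (W(O) = (O² + (-5*(-4))*O) + 3 = (O² + 20*O) + 3 = 3 + O² + 20*O)
p(m) = 528 - 16*m (p(m) = -16*(m + (3 + (-2)² + 20*(-2))) = -16*(m + (3 + 4 - 40)) = -16*(m - 33) = -16*(-33 + m) = 528 - 16*m)
(-241 + p(13))*(234 - 293) = (-241 + (528 - 16*13))*(234 - 293) = (-241 + (528 - 208))*(-59) = (-241 + 320)*(-59) = 79*(-59) = -4661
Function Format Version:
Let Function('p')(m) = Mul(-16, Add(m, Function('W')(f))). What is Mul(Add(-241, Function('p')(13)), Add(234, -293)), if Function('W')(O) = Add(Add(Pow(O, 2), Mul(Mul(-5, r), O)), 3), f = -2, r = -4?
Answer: -4661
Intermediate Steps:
Function('W')(O) = Add(3, Pow(O, 2), Mul(20, O)) (Function('W')(O) = Add(Add(Pow(O, 2), Mul(Mul(-5, -4), O)), 3) = Add(Add(Pow(O, 2), Mul(20, O)), 3) = Add(3, Pow(O, 2), Mul(20, O)))
Function('p')(m) = Add(528, Mul(-16, m)) (Function('p')(m) = Mul(-16, Add(m, Add(3, Pow(-2, 2), Mul(20, -2)))) = Mul(-16, Add(m, Add(3, 4, -40))) = Mul(-16, Add(m, -33)) = Mul(-16, Add(-33, m)) = Add(528, Mul(-16, m)))
Mul(Add(-241, Function('p')(13)), Add(234, -293)) = Mul(Add(-241, Add(528, Mul(-16, 13))), Add(234, -293)) = Mul(Add(-241, Add(528, -208)), -59) = Mul(Add(-241, 320), -59) = Mul(79, -59) = -4661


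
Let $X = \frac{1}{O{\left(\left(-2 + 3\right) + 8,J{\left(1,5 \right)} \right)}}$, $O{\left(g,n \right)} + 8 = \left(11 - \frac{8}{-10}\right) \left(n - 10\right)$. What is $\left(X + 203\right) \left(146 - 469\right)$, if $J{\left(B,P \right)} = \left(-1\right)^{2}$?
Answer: $- \frac{37438284}{571} \approx -65566.0$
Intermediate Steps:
$J{\left(B,P \right)} = 1$
$O{\left(g,n \right)} = -126 + \frac{59 n}{5}$ ($O{\left(g,n \right)} = -8 + \left(11 - \frac{8}{-10}\right) \left(n - 10\right) = -8 + \left(11 - - \frac{4}{5}\right) \left(-10 + n\right) = -8 + \left(11 + \frac{4}{5}\right) \left(-10 + n\right) = -8 + \frac{59 \left(-10 + n\right)}{5} = -8 + \left(-118 + \frac{59 n}{5}\right) = -126 + \frac{59 n}{5}$)
$X = - \frac{5}{571}$ ($X = \frac{1}{-126 + \frac{59}{5} \cdot 1} = \frac{1}{-126 + \frac{59}{5}} = \frac{1}{- \frac{571}{5}} = - \frac{5}{571} \approx -0.0087566$)
$\left(X + 203\right) \left(146 - 469\right) = \left(- \frac{5}{571} + 203\right) \left(146 - 469\right) = \frac{115908}{571} \left(-323\right) = - \frac{37438284}{571}$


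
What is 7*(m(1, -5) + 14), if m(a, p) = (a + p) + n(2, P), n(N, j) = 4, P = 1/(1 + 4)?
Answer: 98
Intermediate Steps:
P = ⅕ (P = 1/5 = ⅕ ≈ 0.20000)
m(a, p) = 4 + a + p (m(a, p) = (a + p) + 4 = 4 + a + p)
7*(m(1, -5) + 14) = 7*((4 + 1 - 5) + 14) = 7*(0 + 14) = 7*14 = 98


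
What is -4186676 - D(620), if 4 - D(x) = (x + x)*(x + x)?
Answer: -2649080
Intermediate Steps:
D(x) = 4 - 4*x² (D(x) = 4 - (x + x)*(x + x) = 4 - 2*x*2*x = 4 - 4*x²)
-4186676 - D(620) = -4186676 - (4 - 4*620²) = -4186676 - (4 - 4*384400) = -4186676 - (4 - 1537600) = -4186676 - 1*(-1537596) = -4186676 + 1537596 = -2649080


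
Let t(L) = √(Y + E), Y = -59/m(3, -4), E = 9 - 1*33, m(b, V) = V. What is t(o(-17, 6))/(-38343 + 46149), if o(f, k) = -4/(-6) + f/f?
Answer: I*√37/15612 ≈ 0.00038962*I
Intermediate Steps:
o(f, k) = 5/3 (o(f, k) = -4*(-⅙) + 1 = ⅔ + 1 = 5/3)
E = -24 (E = 9 - 33 = -24)
Y = 59/4 (Y = -59/(-4) = -59*(-¼) = 59/4 ≈ 14.750)
t(L) = I*√37/2 (t(L) = √(59/4 - 24) = √(-37/4) = I*√37/2)
t(o(-17, 6))/(-38343 + 46149) = (I*√37/2)/(-38343 + 46149) = (I*√37/2)/7806 = (I*√37/2)*(1/7806) = I*√37/15612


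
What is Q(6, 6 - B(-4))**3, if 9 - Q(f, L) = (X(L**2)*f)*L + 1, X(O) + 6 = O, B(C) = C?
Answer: -178643795968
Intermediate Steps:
X(O) = -6 + O
Q(f, L) = 8 - L*f*(-6 + L**2) (Q(f, L) = 9 - (((-6 + L**2)*f)*L + 1) = 9 - ((f*(-6 + L**2))*L + 1) = 9 - (L*f*(-6 + L**2) + 1) = 9 - (1 + L*f*(-6 + L**2)) = 9 + (-1 - L*f*(-6 + L**2)) = 8 - L*f*(-6 + L**2))
Q(6, 6 - B(-4))**3 = (8 - 1*(6 - 1*(-4))*6*(-6 + (6 - 1*(-4))**2))**3 = (8 - 1*(6 + 4)*6*(-6 + (6 + 4)**2))**3 = (8 - 1*10*6*(-6 + 10**2))**3 = (8 - 1*10*6*(-6 + 100))**3 = (8 - 1*10*6*94)**3 = (8 - 5640)**3 = (-5632)**3 = -178643795968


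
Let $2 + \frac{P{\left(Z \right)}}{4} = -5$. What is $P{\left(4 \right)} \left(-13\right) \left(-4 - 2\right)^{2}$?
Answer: $13104$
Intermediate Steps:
$P{\left(Z \right)} = -28$ ($P{\left(Z \right)} = -8 + 4 \left(-5\right) = -8 - 20 = -28$)
$P{\left(4 \right)} \left(-13\right) \left(-4 - 2\right)^{2} = \left(-28\right) \left(-13\right) \left(-4 - 2\right)^{2} = 364 \left(-6\right)^{2} = 364 \cdot 36 = 13104$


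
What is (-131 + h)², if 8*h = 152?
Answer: 12544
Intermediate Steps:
h = 19 (h = (⅛)*152 = 19)
(-131 + h)² = (-131 + 19)² = (-112)² = 12544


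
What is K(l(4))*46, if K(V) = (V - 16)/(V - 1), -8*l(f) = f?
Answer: 506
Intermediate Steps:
l(f) = -f/8
K(V) = (-16 + V)/(-1 + V)
K(l(4))*46 = ((-16 - 1/8*4)/(-1 - 1/8*4))*46 = ((-16 - 1/2)/(-1 - 1/2))*46 = (-33/2/(-3/2))*46 = -2/3*(-33/2)*46 = 11*46 = 506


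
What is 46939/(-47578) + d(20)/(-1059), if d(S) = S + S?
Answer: -51611521/50385102 ≈ -1.0243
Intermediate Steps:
d(S) = 2*S
46939/(-47578) + d(20)/(-1059) = 46939/(-47578) + (2*20)/(-1059) = 46939*(-1/47578) + 40*(-1/1059) = -46939/47578 - 40/1059 = -51611521/50385102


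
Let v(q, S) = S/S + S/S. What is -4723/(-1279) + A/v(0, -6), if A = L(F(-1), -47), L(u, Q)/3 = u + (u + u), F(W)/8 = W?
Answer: -41321/1279 ≈ -32.307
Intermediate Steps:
F(W) = 8*W
L(u, Q) = 9*u (L(u, Q) = 3*(u + (u + u)) = 3*(u + 2*u) = 3*(3*u) = 9*u)
A = -72 (A = 9*(8*(-1)) = 9*(-8) = -72)
v(q, S) = 2 (v(q, S) = 1 + 1 = 2)
-4723/(-1279) + A/v(0, -6) = -4723/(-1279) - 72/2 = -4723*(-1/1279) - 72*½ = 4723/1279 - 36 = -41321/1279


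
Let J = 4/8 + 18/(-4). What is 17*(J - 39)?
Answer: -731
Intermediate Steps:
J = -4 (J = 4*(⅛) + 18*(-¼) = ½ - 9/2 = -4)
17*(J - 39) = 17*(-4 - 39) = 17*(-43) = -731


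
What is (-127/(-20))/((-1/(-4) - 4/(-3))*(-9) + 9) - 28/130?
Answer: -389/273 ≈ -1.4249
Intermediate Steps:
(-127/(-20))/((-1/(-4) - 4/(-3))*(-9) + 9) - 28/130 = (-127*(-1/20))/((-1*(-¼) - 4*(-⅓))*(-9) + 9) - 28*1/130 = 127/(20*((¼ + 4/3)*(-9) + 9)) - 14/65 = 127/(20*((19/12)*(-9) + 9)) - 14/65 = 127/(20*(-57/4 + 9)) - 14/65 = 127/(20*(-21/4)) - 14/65 = (127/20)*(-4/21) - 14/65 = -127/105 - 14/65 = -389/273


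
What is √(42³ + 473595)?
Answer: √547683 ≈ 740.06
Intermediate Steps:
√(42³ + 473595) = √(74088 + 473595) = √547683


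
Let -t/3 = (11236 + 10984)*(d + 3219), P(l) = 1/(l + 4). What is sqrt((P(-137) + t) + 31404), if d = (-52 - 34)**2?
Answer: I*sqrt(12516108369877)/133 ≈ 26600.0*I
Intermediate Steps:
P(l) = 1/(4 + l)
d = 7396 (d = (-86)**2 = 7396)
t = -707595900 (t = -3*(11236 + 10984)*(7396 + 3219) = -66660*10615 = -3*235865300 = -707595900)
sqrt((P(-137) + t) + 31404) = sqrt((1/(4 - 137) - 707595900) + 31404) = sqrt((1/(-133) - 707595900) + 31404) = sqrt((-1/133 - 707595900) + 31404) = sqrt(-94110254701/133 + 31404) = sqrt(-94106077969/133) = I*sqrt(12516108369877)/133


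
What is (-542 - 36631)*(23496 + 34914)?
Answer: -2171274930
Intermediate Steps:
(-542 - 36631)*(23496 + 34914) = -37173*58410 = -2171274930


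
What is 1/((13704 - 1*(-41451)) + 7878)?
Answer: 1/63033 ≈ 1.5865e-5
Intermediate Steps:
1/((13704 - 1*(-41451)) + 7878) = 1/((13704 + 41451) + 7878) = 1/(55155 + 7878) = 1/63033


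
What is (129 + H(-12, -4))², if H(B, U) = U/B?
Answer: 150544/9 ≈ 16727.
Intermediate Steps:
(129 + H(-12, -4))² = (129 - 4/(-12))² = (129 - 4*(-1/12))² = (129 + ⅓)² = (388/3)² = 150544/9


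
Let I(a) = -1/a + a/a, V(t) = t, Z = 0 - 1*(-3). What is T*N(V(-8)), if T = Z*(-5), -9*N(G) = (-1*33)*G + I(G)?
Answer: 3535/8 ≈ 441.88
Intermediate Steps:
Z = 3 (Z = 0 + 3 = 3)
I(a) = 1 - 1/a (I(a) = -1/a + 1 = 1 - 1/a)
N(G) = 11*G/3 - (-1 + G)/(9*G) (N(G) = -((-1*33)*G + (-1 + G)/G)/9 = -(-33*G + (-1 + G)/G)/9 = 11*G/3 - (-1 + G)/(9*G))
T = -15 (T = 3*(-5) = -15)
T*N(V(-8)) = -5*(1 - 1*(-8) + 33*(-8)²)/(3*(-8)) = -5*(-1)*(1 + 8 + 33*64)/(3*8) = -5*(-1)*(1 + 8 + 2112)/(3*8) = -5*(-1)*2121/(3*8) = -15*(-707/24) = 3535/8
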